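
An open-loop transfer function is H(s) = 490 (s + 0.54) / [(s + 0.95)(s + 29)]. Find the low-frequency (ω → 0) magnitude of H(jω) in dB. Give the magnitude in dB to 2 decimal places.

19.65 dB

H(0) = 490 × 0.54 / (0.95 × 29) = 9.6044
20 log₁₀(9.6044) = 19.649 dB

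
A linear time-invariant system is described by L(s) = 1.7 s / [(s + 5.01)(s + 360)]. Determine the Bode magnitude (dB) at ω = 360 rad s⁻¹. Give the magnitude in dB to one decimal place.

|j360| = 360
|j360 + 5.01| = √(360² + 5.01²) = 360
|j360 + 360| = √(360² + 360²) = 509.1
|L(j360)| = 1.7 × 360 / (360 × 509.1) = 0.0033388
20 log₁₀(0.0033388) = -49.53 dB

-49.5 dB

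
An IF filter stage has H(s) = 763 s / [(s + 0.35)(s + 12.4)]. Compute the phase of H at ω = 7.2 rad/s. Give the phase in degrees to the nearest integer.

-27 deg

∠(j7.2) = 90.00°
∠(j7.2 + 0.35) = arctan(7.2/0.35) = 87.22°
∠(j7.2 + 12.4) = arctan(7.2/12.4) = 30.14°
∠H(j7.2) = 90.00° − (87.22° + 30.14°) = -27.36°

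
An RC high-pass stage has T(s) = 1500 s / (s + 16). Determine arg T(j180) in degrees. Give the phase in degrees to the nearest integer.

∠(j180) = 90.00°
∠(j180 + 16) = arctan(180/16) = 84.92°
∠T(j180) = 90.00° − 84.92° = 5.08°

5°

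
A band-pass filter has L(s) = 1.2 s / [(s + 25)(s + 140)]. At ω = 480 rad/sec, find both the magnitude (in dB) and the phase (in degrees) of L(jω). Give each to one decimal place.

|L| = -52.4 dB, ∠L = -70.8°

|j480| = 480
|j480 + 25| = √(480² + 25²) = 480.7
|j480 + 140| = √(480² + 140²) = 500
|L(j480)| = 1.2 × 480 / (480.7 × 500) = 0.0023968
20 log₁₀(0.0023968) = -52.41 dB
∠(j480) = 90.00°
∠(j480 + 25) = arctan(480/25) = 87.02°
∠(j480 + 140) = arctan(480/140) = 73.74°
∠L(j480) = 90.00° − (87.02° + 73.74°) = -70.76°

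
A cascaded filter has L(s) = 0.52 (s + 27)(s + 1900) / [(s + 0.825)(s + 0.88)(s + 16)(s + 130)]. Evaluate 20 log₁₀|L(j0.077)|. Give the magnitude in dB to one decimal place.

24.9 dB

|j0.077 + 27| = √(0.077² + 27²) = 27
|j0.077 + 1900| = √(0.077² + 1900²) = 1900
|j0.077 + 0.825| = √(0.077² + 0.825²) = 0.8286
|j0.077 + 0.88| = √(0.077² + 0.88²) = 0.8834
|j0.077 + 16| = √(0.077² + 16²) = 16
|j0.077 + 130| = √(0.077² + 130²) = 130
|L(j0.077)| = 0.52 × 27 × 1900 / (0.8286 × 0.8834 × 16 × 130) = 17.522
20 log₁₀(17.522) = 24.87 dB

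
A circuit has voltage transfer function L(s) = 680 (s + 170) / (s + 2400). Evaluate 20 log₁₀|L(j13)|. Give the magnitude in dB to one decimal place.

33.7 dB

|j13 + 170| = √(13² + 170²) = 170.5
|j13 + 2400| = √(13² + 2400²) = 2400
|L(j13)| = 680 × 170.5 / 2400 = 48.307
20 log₁₀(48.307) = 33.68 dB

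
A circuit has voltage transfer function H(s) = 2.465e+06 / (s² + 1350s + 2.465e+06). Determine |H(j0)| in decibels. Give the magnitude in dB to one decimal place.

0.0 dB

H(0) = 2.465e+06 / 2.465e+06 = 1
20 log₁₀(1) = 0.00 dB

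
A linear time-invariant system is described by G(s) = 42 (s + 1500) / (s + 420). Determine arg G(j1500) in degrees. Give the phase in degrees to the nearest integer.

∠(j1500 + 1500) = arctan(1500/1500) = 45.00°
∠(j1500 + 420) = arctan(1500/420) = 74.36°
∠G(j1500) = 45.00° − 74.36° = -29.36°

-29°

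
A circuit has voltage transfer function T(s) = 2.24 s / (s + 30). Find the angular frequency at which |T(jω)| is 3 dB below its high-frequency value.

For a single-pole high-pass, the −3 dB point is at the pole: ω = 30 rad/sec.

30 rad/sec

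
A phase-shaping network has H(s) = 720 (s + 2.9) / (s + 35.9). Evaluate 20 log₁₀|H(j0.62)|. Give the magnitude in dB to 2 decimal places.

35.49 dB

|j0.62 + 2.9| = √(0.62² + 2.9²) = 2.966
|j0.62 + 35.9| = √(0.62² + 35.9²) = 35.91
|H(j0.62)| = 720 × 2.966 / 35.91 = 59.467
20 log₁₀(59.467) = 35.486 dB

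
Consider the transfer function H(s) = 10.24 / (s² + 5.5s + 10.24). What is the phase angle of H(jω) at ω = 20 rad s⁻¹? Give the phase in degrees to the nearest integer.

∠[(j20)² + 5.5(j20) + 10.24] = ∠[-389.76 + j110] = 164.24°
∠H(j20) = −164.24° = -164.24°

-164 deg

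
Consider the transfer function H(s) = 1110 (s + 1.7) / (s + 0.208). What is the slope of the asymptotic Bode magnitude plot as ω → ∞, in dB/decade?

0 dB/decade

With 1 zero and 1 pole, the high-frequency asymptotic slope is 20 × (1 − 1) = 0 dB/decade.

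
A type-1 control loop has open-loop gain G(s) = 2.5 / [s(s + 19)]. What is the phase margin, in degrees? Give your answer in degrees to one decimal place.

89.6°

Gain crossover: |G(jω)| = 1 at ω ≈ 0.132 rad/s.
∠G(j0.132) = −90° − arctan(0.132/19) ≈ -90.40°
PM = 180° + (-90.40°) = 89.60°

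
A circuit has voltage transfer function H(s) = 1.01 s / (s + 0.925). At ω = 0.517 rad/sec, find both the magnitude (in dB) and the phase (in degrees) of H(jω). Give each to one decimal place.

|j0.517| = 0.517
|j0.517 + 0.925| = √(0.517² + 0.925²) = 1.06
|H(j0.517)| = 1.01 × 0.517 / 1.06 = 0.49276
20 log₁₀(0.49276) = -6.15 dB
∠(j0.517) = 90.00°
∠(j0.517 + 0.925) = arctan(0.517/0.925) = 29.20°
∠H(j0.517) = 90.00° − 29.20° = 60.80°

|H| = -6.1 dB, ∠H = 60.8 deg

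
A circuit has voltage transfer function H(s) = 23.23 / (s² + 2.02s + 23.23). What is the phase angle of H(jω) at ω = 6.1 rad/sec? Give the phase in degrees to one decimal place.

-138.6°

∠[(j6.1)² + 2.02(j6.1) + 23.23] = ∠[-13.98 + j12.322] = 138.61°
∠H(j6.1) = −138.61° = -138.61°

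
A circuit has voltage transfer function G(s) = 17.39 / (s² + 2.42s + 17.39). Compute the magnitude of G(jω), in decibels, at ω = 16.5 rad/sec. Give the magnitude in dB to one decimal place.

-23.4 dB

|(j16.5)² + 2.42(j16.5) + 17.39| = |-254.86 + j39.93| = 258
|G(j16.5)| = 17.39 / 258 = 0.067411
20 log₁₀(0.067411) = -23.43 dB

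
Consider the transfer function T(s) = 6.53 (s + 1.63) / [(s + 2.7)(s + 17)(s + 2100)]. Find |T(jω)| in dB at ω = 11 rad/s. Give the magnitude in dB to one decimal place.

|j11 + 1.63| = √(11² + 1.63²) = 11.12
|j11 + 2.7| = √(11² + 2.7²) = 11.33
|j11 + 17| = √(11² + 17²) = 20.25
|j11 + 2100| = √(11² + 2100²) = 2100
|T(j11)| = 6.53 × 11.12 / (11.33 × 20.25 × 2100) = 0.00015077
20 log₁₀(0.00015077) = -76.43 dB

-76.4 dB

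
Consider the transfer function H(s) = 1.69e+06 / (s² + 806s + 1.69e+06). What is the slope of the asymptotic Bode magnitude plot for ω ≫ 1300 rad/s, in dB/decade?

-40 dB/decade

With 0 zeros and 2 poles, the high-frequency asymptotic slope is 20 × (0 − 2) = -40 dB/decade.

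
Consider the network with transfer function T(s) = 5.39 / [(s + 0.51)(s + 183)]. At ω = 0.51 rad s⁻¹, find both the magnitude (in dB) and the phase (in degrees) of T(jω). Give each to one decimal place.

|T| = -27.8 dB, ∠T = -45.2 deg

|j0.51 + 0.51| = √(0.51² + 0.51²) = 0.7212
|j0.51 + 183| = √(0.51² + 183²) = 183
|T(j0.51)| = 5.39 / (0.7212 × 183) = 0.040837
20 log₁₀(0.040837) = -27.78 dB
∠(j0.51 + 0.51) = arctan(0.51/0.51) = 45.00°
∠(j0.51 + 183) = arctan(0.51/183) = 0.16°
∠T(j0.51) = − (45.00° + 0.16°) = -45.16°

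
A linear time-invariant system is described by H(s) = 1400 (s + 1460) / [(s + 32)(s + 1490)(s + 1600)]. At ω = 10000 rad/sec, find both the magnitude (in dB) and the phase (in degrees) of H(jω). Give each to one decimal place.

|j10000 + 1460| = √(10000² + 1460²) = 1.011e+04
|j10000 + 32| = √(10000² + 32²) = 1e+04
|j10000 + 1490| = √(10000² + 1490²) = 1.011e+04
|j10000 + 1600| = √(10000² + 1600²) = 1.013e+04
|H(j10000)| = 1400 × 1.011e+04 / (1e+04 × 1.011e+04 × 1.013e+04) = 1.3818e-05
20 log₁₀(1.3818e-05) = -97.19 dB
∠(j10000 + 1460) = arctan(10000/1460) = 81.69°
∠(j10000 + 32) = arctan(10000/32) = 89.82°
∠(j10000 + 1490) = arctan(10000/1490) = 81.53°
∠(j10000 + 1600) = arctan(10000/1600) = 80.91°
∠H(j10000) = 81.69° − (89.82° + 81.53° + 80.91°) = -170.56°

|H| = -97.2 dB, ∠H = -170.6°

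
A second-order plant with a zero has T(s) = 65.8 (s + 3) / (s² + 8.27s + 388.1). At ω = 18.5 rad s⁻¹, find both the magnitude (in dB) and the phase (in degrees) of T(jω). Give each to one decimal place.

|T| = 17.8 dB, ∠T = 7.5°

|j18.5 + 3| = √(18.5² + 3²) = 18.74
|(j18.5)² + 8.27(j18.5) + 388.1| = |45.85 + j153| = 159.7
|T(j18.5)| = 65.8 × 18.74 / 159.7 = 7.7211
20 log₁₀(7.7211) = 17.75 dB
∠(j18.5 + 3) = arctan(18.5/3) = 80.79°
∠[(j18.5)² + 8.27(j18.5) + 388.1] = ∠[45.85 + j153] = 73.32°
∠T(j18.5) = 80.79° − 73.32° = 7.47°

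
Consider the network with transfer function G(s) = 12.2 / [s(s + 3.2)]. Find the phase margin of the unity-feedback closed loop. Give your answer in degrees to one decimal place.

Gain crossover: |G(jω)| = 1 at ω ≈ 2.85 rad/s.
∠G(j2.85) = −90° − arctan(2.85/3.2) ≈ -131.67°
PM = 180° + (-131.67°) = 48.33°

48.3°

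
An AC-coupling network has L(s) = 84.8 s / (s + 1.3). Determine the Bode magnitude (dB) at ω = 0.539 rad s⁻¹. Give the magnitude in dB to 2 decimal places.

|j0.539| = 0.539
|j0.539 + 1.3| = √(0.539² + 1.3²) = 1.407
|L(j0.539)| = 84.8 × 0.539 / 1.407 = 32.478
20 log₁₀(32.478) = 30.232 dB

30.23 dB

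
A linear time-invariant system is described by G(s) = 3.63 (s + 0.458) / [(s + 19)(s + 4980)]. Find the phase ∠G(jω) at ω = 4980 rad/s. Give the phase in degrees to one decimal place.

-44.8°

∠(j4980 + 0.458) = arctan(4980/0.458) = 89.99°
∠(j4980 + 19) = arctan(4980/19) = 89.78°
∠(j4980 + 4980) = arctan(4980/4980) = 45.00°
∠G(j4980) = 89.99° − (89.78° + 45.00°) = -44.79°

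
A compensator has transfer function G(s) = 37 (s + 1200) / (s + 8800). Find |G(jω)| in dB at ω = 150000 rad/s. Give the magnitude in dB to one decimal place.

31.3 dB

|j150000 + 1200| = √(150000² + 1200²) = 1.5e+05
|j150000 + 8800| = √(150000² + 8800²) = 1.503e+05
|G(j150000)| = 37 × 1.5e+05 / 1.503e+05 = 36.938
20 log₁₀(36.938) = 31.35 dB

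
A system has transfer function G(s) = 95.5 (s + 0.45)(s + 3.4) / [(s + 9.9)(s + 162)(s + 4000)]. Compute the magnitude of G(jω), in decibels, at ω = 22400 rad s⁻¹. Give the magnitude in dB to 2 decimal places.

-47.54 dB

|j22400 + 0.45| = √(22400² + 0.45²) = 2.24e+04
|j22400 + 3.4| = √(22400² + 3.4²) = 2.24e+04
|j22400 + 9.9| = √(22400² + 9.9²) = 2.24e+04
|j22400 + 162| = √(22400² + 162²) = 2.24e+04
|j22400 + 4000| = √(22400² + 4000²) = 2.275e+04
|G(j22400)| = 95.5 × 2.24e+04 × 2.24e+04 / (2.24e+04 × 2.24e+04 × 2.275e+04) = 0.0041969
20 log₁₀(0.0041969) = -47.541 dB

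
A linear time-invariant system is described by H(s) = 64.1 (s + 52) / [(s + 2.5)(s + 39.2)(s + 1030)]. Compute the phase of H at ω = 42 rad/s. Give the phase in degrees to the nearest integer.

-97°

∠(j42 + 52) = arctan(42/52) = 38.93°
∠(j42 + 2.5) = arctan(42/2.5) = 86.59°
∠(j42 + 39.2) = arctan(42/39.2) = 46.97°
∠(j42 + 1030) = arctan(42/1030) = 2.34°
∠H(j42) = 38.93° − (86.59° + 46.97° + 2.34°) = -96.98°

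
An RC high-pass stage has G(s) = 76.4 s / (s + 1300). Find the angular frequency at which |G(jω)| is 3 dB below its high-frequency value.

For a single-pole high-pass, the −3 dB point is at the pole: ω = 1300 rad/s.

1300 rad/s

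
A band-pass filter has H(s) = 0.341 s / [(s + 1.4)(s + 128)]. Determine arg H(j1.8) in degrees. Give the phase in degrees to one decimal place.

∠(j1.8) = 90.00°
∠(j1.8 + 1.4) = arctan(1.8/1.4) = 52.13°
∠(j1.8 + 128) = arctan(1.8/128) = 0.81°
∠H(j1.8) = 90.00° − (52.13° + 0.81°) = 37.07°

37.1 deg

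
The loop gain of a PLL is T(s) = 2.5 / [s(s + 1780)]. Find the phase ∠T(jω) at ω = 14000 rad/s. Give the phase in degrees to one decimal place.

∠(j14000 + 1780) = arctan(14000/1780) = 82.75°
∠(j14000) = 90.00°
∠T(j14000) = − (82.75° + 90.00°) = -172.75°

-172.8°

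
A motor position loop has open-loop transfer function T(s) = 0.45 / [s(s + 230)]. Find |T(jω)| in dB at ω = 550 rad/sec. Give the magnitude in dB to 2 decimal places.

-117.25 dB

|j550 + 230| = √(550² + 230²) = 596.2
|j550| = 550
|T(j550)| = 0.45 / (596.2 × 550) = 1.3724e-06
20 log₁₀(1.3724e-06) = -117.250 dB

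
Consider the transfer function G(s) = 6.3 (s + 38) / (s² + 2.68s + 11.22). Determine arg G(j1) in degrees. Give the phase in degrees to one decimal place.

∠(j1 + 38) = arctan(1/38) = 1.51°
∠[(j1)² + 2.68(j1) + 11.22] = ∠[10.22 + j2.68] = 14.69°
∠G(j1) = 1.51° − 14.69° = -13.19°

-13.2 deg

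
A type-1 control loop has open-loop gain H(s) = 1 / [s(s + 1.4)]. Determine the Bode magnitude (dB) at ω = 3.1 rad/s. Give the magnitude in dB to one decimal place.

|j3.1 + 1.4| = √(3.1² + 1.4²) = 3.401
|j3.1| = 3.1
|H(j3.1)| = 1 / (3.401 × 3.1) = 0.094836
20 log₁₀(0.094836) = -20.46 dB

-20.5 dB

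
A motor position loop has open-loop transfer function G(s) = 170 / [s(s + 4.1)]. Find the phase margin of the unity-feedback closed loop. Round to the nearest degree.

18°

Gain crossover: |G(jω)| = 1 at ω ≈ 12.7 rad/sec.
∠G(j12.7) = −90° − arctan(12.7/4.1) ≈ -162.13°
PM = 180° + (-162.13°) = 17.87°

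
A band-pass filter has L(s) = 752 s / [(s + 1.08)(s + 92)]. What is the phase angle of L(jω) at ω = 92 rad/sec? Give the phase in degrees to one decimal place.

∠(j92) = 90.00°
∠(j92 + 1.08) = arctan(92/1.08) = 89.33°
∠(j92 + 92) = arctan(92/92) = 45.00°
∠L(j92) = 90.00° − (89.33° + 45.00°) = -44.33°

-44.3°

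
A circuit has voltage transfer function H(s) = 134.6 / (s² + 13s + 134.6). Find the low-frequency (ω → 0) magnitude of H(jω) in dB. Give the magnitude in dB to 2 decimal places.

H(0) = 134.6 / 134.6 = 1
20 log₁₀(1) = 0.000 dB

0.00 dB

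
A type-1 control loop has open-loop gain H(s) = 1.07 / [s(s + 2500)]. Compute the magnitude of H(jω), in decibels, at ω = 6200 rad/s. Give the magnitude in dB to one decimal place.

|j6200 + 2500| = √(6200² + 2500²) = 6685
|j6200| = 6200
|H(j6200)| = 1.07 / (6685 × 6200) = 2.5816e-08
20 log₁₀(2.5816e-08) = -151.76 dB

-151.8 dB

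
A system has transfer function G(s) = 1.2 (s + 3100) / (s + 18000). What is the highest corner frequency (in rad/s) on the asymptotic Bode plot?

Break frequencies occur at each pole and zero magnitude: 3100 rad/s, 18000 rad/s.
The highest is 18000 rad/s.

18000 rad/s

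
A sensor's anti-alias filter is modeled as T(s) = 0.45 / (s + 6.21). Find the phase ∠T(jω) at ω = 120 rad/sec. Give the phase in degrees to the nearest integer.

-87 deg

∠(j120 + 6.21) = arctan(120/6.21) = 87.04°
∠T(j120) = −87.04° = -87.04°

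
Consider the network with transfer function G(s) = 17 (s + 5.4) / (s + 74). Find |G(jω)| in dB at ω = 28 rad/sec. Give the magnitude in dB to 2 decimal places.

|j28 + 5.4| = √(28² + 5.4²) = 28.52
|j28 + 74| = √(28² + 74²) = 79.12
|G(j28)| = 17 × 28.52 / 79.12 = 6.127
20 log₁₀(6.127) = 15.745 dB

15.74 dB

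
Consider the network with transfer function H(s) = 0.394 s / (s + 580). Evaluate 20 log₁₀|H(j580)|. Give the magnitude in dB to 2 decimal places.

-11.10 dB

|j580| = 580
|j580 + 580| = √(580² + 580²) = 820.2
|H(j580)| = 0.394 × 580 / 820.2 = 0.2786
20 log₁₀(0.2786) = -11.100 dB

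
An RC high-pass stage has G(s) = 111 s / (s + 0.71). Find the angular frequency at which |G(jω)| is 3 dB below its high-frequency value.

For a single-pole high-pass, the −3 dB point is at the pole: ω = 0.71 rad/s.

0.71 rad/s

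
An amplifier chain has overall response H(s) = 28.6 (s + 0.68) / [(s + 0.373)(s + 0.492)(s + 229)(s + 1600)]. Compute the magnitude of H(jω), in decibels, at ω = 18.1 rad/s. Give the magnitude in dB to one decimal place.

|j18.1 + 0.68| = √(18.1² + 0.68²) = 18.11
|j18.1 + 0.373| = √(18.1² + 0.373²) = 18.1
|j18.1 + 0.492| = √(18.1² + 0.492²) = 18.11
|j18.1 + 229| = √(18.1² + 229²) = 229.7
|j18.1 + 1600| = √(18.1² + 1600²) = 1600
|H(j18.1)| = 28.6 × 18.11 / (18.1 × 18.11 × 229.7 × 1600) = 4.2994e-06
20 log₁₀(4.2994e-06) = -107.33 dB

-107.3 dB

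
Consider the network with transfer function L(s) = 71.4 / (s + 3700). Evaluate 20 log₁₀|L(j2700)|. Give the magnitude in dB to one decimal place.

-36.1 dB

|j2700 + 3700| = √(2700² + 3700²) = 4580
|L(j2700)| = 71.4 / 4580 = 0.015588
20 log₁₀(0.015588) = -36.14 dB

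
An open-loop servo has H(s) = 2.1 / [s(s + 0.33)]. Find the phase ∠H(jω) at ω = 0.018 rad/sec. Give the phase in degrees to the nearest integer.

-93°

∠(j0.018 + 0.33) = arctan(0.018/0.33) = 3.12°
∠(j0.018) = 90.00°
∠H(j0.018) = − (3.12° + 90.00°) = -93.12°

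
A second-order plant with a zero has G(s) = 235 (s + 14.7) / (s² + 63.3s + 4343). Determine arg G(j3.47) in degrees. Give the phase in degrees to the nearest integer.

10°

∠(j3.47 + 14.7) = arctan(3.47/14.7) = 13.28°
∠[(j3.47)² + 63.3(j3.47) + 4343] = ∠[4331 + j219.65] = 2.90°
∠G(j3.47) = 13.28° − 2.90° = 10.38°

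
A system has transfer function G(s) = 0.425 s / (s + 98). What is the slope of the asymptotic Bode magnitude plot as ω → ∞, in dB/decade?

0 dB/decade

With 1 zero and 1 pole, the high-frequency asymptotic slope is 20 × (1 − 1) = 0 dB/decade.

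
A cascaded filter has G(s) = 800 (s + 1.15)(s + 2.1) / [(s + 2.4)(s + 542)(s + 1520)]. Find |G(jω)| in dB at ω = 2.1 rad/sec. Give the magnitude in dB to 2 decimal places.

|j2.1 + 1.15| = √(2.1² + 1.15²) = 2.394
|j2.1 + 2.1| = √(2.1² + 2.1²) = 2.97
|j2.1 + 2.4| = √(2.1² + 2.4²) = 3.189
|j2.1 + 542| = √(2.1² + 542²) = 542
|j2.1 + 1520| = √(2.1² + 1520²) = 1520
|G(j2.1)| = 800 × 2.394 × 2.97 / (3.189 × 542 × 1520) = 0.0021652
20 log₁₀(0.0021652) = -53.290 dB

-53.29 dB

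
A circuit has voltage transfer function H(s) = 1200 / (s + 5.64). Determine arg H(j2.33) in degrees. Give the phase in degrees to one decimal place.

-22.4°

∠(j2.33 + 5.64) = arctan(2.33/5.64) = 22.45°
∠H(j2.33) = −22.45° = -22.45°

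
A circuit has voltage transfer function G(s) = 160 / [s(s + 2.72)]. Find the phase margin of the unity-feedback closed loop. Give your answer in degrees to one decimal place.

12.3 deg

Gain crossover: |G(jω)| = 1 at ω ≈ 12.5 rad s⁻¹.
∠G(j12.5) = −90° − arctan(12.5/2.72) ≈ -167.73°
PM = 180° + (-167.73°) = 12.27°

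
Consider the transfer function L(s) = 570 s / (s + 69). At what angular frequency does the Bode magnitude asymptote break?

The single real pole at s = −69 gives a corner at ω = 69 rad/s.

69 rad/s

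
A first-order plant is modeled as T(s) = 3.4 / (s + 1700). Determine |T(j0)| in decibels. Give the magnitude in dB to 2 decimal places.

-53.98 dB

T(0) = 3.4 / 1700 = 0.002
20 log₁₀(0.002) = -53.979 dB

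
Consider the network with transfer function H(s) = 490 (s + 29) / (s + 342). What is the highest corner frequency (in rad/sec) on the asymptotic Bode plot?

Break frequencies occur at each pole and zero magnitude: 29 rad/sec, 342 rad/sec.
The highest is 342 rad/sec.

342 rad/sec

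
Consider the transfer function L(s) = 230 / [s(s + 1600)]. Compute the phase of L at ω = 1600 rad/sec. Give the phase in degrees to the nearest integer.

-135 deg

∠(j1600 + 1600) = arctan(1600/1600) = 45.00°
∠(j1600) = 90.00°
∠L(j1600) = − (45.00° + 90.00°) = -135.00°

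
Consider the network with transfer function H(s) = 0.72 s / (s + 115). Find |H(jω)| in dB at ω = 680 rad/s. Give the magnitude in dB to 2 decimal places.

|j680| = 680
|j680 + 115| = √(680² + 115²) = 689.7
|H(j680)| = 0.72 × 680 / 689.7 = 0.70992
20 log₁₀(0.70992) = -2.976 dB

-2.98 dB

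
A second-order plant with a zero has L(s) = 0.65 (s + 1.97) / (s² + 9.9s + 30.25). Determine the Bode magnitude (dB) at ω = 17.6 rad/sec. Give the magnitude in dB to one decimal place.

|j17.6 + 1.97| = √(17.6² + 1.97²) = 17.71
|(j17.6)² + 9.9(j17.6) + 30.25| = |-279.51 + j174.24| = 329.4
|L(j17.6)| = 0.65 × 17.71 / 329.4 = 0.03495
20 log₁₀(0.03495) = -29.13 dB

-29.1 dB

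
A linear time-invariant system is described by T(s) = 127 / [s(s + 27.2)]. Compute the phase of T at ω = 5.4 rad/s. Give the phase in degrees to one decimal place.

-101.2°

∠(j5.4 + 27.2) = arctan(5.4/27.2) = 11.23°
∠(j5.4) = 90.00°
∠T(j5.4) = − (11.23° + 90.00°) = -101.23°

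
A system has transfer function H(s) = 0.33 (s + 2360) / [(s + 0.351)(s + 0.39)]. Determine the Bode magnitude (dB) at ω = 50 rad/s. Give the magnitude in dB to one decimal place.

|j50 + 2360| = √(50² + 2360²) = 2361
|j50 + 0.351| = √(50² + 0.351²) = 50
|j50 + 0.39| = √(50² + 0.39²) = 50
|H(j50)| = 0.33 × 2361 / (50 × 50) = 0.31157
20 log₁₀(0.31157) = -10.13 dB

-10.1 dB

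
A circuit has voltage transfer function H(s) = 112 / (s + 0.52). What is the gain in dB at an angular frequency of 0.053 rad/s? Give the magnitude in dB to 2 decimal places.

46.62 dB

|j0.053 + 0.52| = √(0.053² + 0.52²) = 0.5227
|H(j0.053)| = 112 / 0.5227 = 214.27
20 log₁₀(214.27) = 46.619 dB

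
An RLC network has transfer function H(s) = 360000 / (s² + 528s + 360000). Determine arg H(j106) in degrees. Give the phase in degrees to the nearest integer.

∠[(j106)² + 528(j106) + 360000] = ∠[3.4876e+05 + j55968] = 9.12°
∠H(j106) = −9.12° = -9.12°

-9°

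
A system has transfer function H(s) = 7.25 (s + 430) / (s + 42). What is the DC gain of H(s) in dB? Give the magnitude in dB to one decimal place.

H(0) = 7.25 × 430 / 42 = 74.226
20 log₁₀(74.226) = 37.41 dB

37.4 dB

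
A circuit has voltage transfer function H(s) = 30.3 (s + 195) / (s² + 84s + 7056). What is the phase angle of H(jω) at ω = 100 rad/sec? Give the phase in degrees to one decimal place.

∠(j100 + 195) = arctan(100/195) = 27.15°
∠[(j100)² + 84(j100) + 7056] = ∠[-2944 + j8400] = 109.31°
∠H(j100) = 27.15° − 109.31° = -82.16°

-82.2 deg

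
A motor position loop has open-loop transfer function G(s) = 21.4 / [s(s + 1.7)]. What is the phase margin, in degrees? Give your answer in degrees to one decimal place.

20.8°

Gain crossover: |G(jω)| = 1 at ω ≈ 4.47 rad/sec.
∠G(j4.47) = −90° − arctan(4.47/1.7) ≈ -159.19°
PM = 180° + (-159.19°) = 20.81°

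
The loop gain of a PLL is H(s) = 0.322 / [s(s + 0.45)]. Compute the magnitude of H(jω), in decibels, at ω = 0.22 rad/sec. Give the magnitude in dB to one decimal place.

9.3 dB

|j0.22 + 0.45| = √(0.22² + 0.45²) = 0.5009
|j0.22| = 0.22
|H(j0.22)| = 0.322 / (0.5009 × 0.22) = 2.922
20 log₁₀(2.922) = 9.31 dB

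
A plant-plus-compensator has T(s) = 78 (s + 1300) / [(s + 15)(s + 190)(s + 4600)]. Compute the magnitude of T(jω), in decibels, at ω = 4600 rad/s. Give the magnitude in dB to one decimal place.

-111.4 dB

|j4600 + 1300| = √(4600² + 1300²) = 4780
|j4600 + 15| = √(4600² + 15²) = 4600
|j4600 + 190| = √(4600² + 190²) = 4604
|j4600 + 4600| = √(4600² + 4600²) = 6505
|T(j4600)| = 78 × 4780 / (4600 × 4604 × 6505) = 2.7063e-06
20 log₁₀(2.7063e-06) = -111.35 dB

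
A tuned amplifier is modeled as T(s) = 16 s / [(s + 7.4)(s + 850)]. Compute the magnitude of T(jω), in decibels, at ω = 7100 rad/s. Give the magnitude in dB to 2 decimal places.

-53.00 dB

|j7100| = 7100
|j7100 + 7.4| = √(7100² + 7.4²) = 7100
|j7100 + 850| = √(7100² + 850²) = 7151
|T(j7100)| = 16 × 7100 / (7100 × 7151) = 0.0022375
20 log₁₀(0.0022375) = -53.005 dB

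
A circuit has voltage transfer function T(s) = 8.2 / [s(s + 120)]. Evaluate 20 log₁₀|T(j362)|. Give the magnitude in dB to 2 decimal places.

|j362 + 120| = √(362² + 120²) = 381.4
|j362| = 362
|T(j362)| = 8.2 / (381.4 × 362) = 5.9396e-05
20 log₁₀(5.9396e-05) = -84.525 dB

-84.52 dB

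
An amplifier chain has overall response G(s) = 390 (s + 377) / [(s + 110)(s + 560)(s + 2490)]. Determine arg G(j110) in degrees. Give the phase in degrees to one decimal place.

-42.4°

∠(j110 + 377) = arctan(110/377) = 16.27°
∠(j110 + 110) = arctan(110/110) = 45.00°
∠(j110 + 560) = arctan(110/560) = 11.11°
∠(j110 + 2490) = arctan(110/2490) = 2.53°
∠G(j110) = 16.27° − (45.00° + 11.11° + 2.53°) = -42.38°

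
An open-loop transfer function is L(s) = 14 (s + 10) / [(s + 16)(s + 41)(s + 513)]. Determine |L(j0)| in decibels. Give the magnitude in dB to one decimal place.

-67.6 dB

L(0) = 14 × 10 / (16 × 41 × 513) = 0.00041601
20 log₁₀(0.00041601) = -67.62 dB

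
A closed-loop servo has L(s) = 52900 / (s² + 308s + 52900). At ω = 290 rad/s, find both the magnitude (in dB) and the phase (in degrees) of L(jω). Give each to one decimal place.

|L| = -5.0 dB, ∠L = -109.3 deg

|(j290)² + 308(j290) + 52900| = |-31200 + j89320| = 9.461e+04
|L(j290)| = 52900 / 9.461e+04 = 0.55912
20 log₁₀(0.55912) = -5.05 dB
∠[(j290)² + 308(j290) + 52900] = ∠[-31200 + j89320] = 109.25°
∠L(j290) = −109.25° = -109.25°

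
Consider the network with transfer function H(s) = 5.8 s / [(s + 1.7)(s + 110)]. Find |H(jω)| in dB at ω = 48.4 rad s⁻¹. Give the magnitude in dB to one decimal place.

-26.3 dB

|j48.4| = 48.4
|j48.4 + 1.7| = √(48.4² + 1.7²) = 48.43
|j48.4 + 110| = √(48.4² + 110²) = 120.2
|H(j48.4)| = 5.8 × 48.4 / (48.43 × 120.2) = 0.048232
20 log₁₀(0.048232) = -26.33 dB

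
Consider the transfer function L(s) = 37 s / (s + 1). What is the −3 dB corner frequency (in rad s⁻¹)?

1 rad s⁻¹

For a single-pole high-pass, the −3 dB point is at the pole: ω = 1 rad s⁻¹.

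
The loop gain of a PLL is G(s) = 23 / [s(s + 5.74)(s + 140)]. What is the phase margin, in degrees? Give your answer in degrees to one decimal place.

Gain crossover: |G(jω)| = 1 at ω ≈ 0.0286 rad s⁻¹.
∠G(j0.0286) = −90° − arctan(0.0286/5.74) − arctan(0.0286/140) ≈ -90.30°
PM = 180° + (-90.30°) = 89.70°

89.7 deg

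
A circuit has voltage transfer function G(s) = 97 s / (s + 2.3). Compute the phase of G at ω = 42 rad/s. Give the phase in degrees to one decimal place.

∠(j42) = 90.00°
∠(j42 + 2.3) = arctan(42/2.3) = 86.87°
∠G(j42) = 90.00° − 86.87° = 3.13°

3.1 deg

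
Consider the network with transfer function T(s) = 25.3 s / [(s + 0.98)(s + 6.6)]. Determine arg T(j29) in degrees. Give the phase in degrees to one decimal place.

∠(j29) = 90.00°
∠(j29 + 0.98) = arctan(29/0.98) = 88.06°
∠(j29 + 6.6) = arctan(29/6.6) = 77.18°
∠T(j29) = 90.00° − (88.06° + 77.18°) = -75.24°

-75.2 deg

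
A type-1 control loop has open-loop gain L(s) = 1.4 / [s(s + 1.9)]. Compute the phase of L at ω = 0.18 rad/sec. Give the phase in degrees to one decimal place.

∠(j0.18 + 1.9) = arctan(0.18/1.9) = 5.41°
∠(j0.18) = 90.00°
∠L(j0.18) = − (5.41° + 90.00°) = -95.41°

-95.4°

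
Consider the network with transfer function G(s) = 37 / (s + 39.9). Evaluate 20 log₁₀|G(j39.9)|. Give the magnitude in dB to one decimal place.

-3.7 dB

|j39.9 + 39.9| = √(39.9² + 39.9²) = 56.43
|G(j39.9)| = 37 / 56.43 = 0.65571
20 log₁₀(0.65571) = -3.67 dB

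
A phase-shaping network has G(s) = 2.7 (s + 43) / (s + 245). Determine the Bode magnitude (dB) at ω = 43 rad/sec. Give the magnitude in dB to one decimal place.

|j43 + 43| = √(43² + 43²) = 60.81
|j43 + 245| = √(43² + 245²) = 248.7
|G(j43)| = 2.7 × 60.81 / 248.7 = 0.66007
20 log₁₀(0.66007) = -3.61 dB

-3.6 dB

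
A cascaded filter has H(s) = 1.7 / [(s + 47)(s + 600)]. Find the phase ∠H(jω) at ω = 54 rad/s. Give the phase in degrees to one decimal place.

-54.1°

∠(j54 + 47) = arctan(54/47) = 48.96°
∠(j54 + 600) = arctan(54/600) = 5.14°
∠H(j54) = − (48.96° + 5.14°) = -54.11°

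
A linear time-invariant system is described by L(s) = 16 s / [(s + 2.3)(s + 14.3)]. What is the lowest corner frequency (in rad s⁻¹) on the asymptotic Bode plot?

Break frequencies occur at each pole and zero magnitude: 2.3 rad s⁻¹, 14.3 rad s⁻¹.
The lowest is 2.3 rad s⁻¹.

2.3 rad s⁻¹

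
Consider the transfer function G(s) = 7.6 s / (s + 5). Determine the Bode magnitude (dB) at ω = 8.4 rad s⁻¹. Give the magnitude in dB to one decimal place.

|j8.4| = 8.4
|j8.4 + 5| = √(8.4² + 5²) = 9.775
|G(j8.4)| = 7.6 × 8.4 / 9.775 = 6.5306
20 log₁₀(6.5306) = 16.30 dB

16.3 dB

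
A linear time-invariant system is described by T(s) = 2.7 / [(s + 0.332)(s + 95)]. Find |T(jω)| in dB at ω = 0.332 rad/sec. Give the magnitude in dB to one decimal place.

|j0.332 + 0.332| = √(0.332² + 0.332²) = 0.4695
|j0.332 + 95| = √(0.332² + 95²) = 95
|T(j0.332)| = 2.7 / (0.4695 × 95) = 0.060532
20 log₁₀(0.060532) = -24.36 dB

-24.4 dB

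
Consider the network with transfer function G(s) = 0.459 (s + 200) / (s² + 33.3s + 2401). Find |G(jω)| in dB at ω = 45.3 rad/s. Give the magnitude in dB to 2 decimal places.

-24.32 dB

|j45.3 + 200| = √(45.3² + 200²) = 205.1
|(j45.3)² + 33.3(j45.3) + 2401| = |348.91 + j1508.5| = 1548
|G(j45.3)| = 0.459 × 205.1 / 1548 = 0.060792
20 log₁₀(0.060792) = -24.323 dB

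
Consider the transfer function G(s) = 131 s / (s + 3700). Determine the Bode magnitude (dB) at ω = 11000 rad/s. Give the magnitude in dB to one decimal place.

41.9 dB

|j11000| = 1.1e+04
|j11000 + 3700| = √(11000² + 3700²) = 1.161e+04
|G(j11000)| = 131 × 1.1e+04 / 1.161e+04 = 124.16
20 log₁₀(124.16) = 41.88 dB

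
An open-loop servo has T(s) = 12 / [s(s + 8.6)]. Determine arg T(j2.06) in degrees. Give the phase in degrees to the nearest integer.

∠(j2.06 + 8.6) = arctan(2.06/8.6) = 13.47°
∠(j2.06) = 90.00°
∠T(j2.06) = − (13.47° + 90.00°) = -103.47°

-103°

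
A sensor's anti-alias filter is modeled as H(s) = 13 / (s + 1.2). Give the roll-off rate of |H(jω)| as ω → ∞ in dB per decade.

With 0 zeros and 1 pole, the high-frequency asymptotic slope is 20 × (0 − 1) = -20 dB/decade.

-20 dB/decade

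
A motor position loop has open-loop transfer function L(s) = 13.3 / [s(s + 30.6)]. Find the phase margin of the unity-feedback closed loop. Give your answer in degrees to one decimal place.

Gain crossover: |L(jω)| = 1 at ω ≈ 0.435 rad/sec.
∠L(j0.435) = −90° − arctan(0.435/30.6) ≈ -90.81°
PM = 180° + (-90.81°) = 89.19°

89.2 deg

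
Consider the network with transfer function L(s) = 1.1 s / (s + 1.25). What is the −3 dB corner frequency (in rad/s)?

1.25 rad/s

For a single-pole high-pass, the −3 dB point is at the pole: ω = 1.25 rad/s.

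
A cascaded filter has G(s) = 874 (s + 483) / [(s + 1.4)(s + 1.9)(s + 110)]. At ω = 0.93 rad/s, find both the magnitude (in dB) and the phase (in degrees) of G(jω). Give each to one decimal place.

|G| = 60.7 dB, ∠G = -60.1°

|j0.93 + 483| = √(0.93² + 483²) = 483
|j0.93 + 1.4| = √(0.93² + 1.4²) = 1.681
|j0.93 + 1.9| = √(0.93² + 1.9²) = 2.115
|j0.93 + 110| = √(0.93² + 110²) = 110
|G(j0.93)| = 874 × 483 / (1.681 × 2.115 × 110) = 1079.3
20 log₁₀(1079.3) = 60.66 dB
∠(j0.93 + 483) = arctan(0.93/483) = 0.11°
∠(j0.93 + 1.4) = arctan(0.93/1.4) = 33.60°
∠(j0.93 + 1.9) = arctan(0.93/1.9) = 26.08°
∠(j0.93 + 110) = arctan(0.93/110) = 0.48°
∠G(j0.93) = 0.11° − (33.60° + 26.08° + 0.48°) = -60.05°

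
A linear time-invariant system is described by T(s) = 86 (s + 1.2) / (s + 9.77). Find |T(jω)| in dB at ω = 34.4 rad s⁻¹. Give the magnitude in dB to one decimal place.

|j34.4 + 1.2| = √(34.4² + 1.2²) = 34.42
|j34.4 + 9.77| = √(34.4² + 9.77²) = 35.76
|T(j34.4)| = 86 × 34.42 / 35.76 = 82.778
20 log₁₀(82.778) = 38.36 dB

38.4 dB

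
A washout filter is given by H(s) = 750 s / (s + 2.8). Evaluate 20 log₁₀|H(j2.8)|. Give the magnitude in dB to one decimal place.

|j2.8| = 2.8
|j2.8 + 2.8| = √(2.8² + 2.8²) = 3.96
|H(j2.8)| = 750 × 2.8 / 3.96 = 530.33
20 log₁₀(530.33) = 54.49 dB

54.5 dB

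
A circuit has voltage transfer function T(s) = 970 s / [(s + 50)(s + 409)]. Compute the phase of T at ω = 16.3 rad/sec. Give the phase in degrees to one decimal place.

∠(j16.3) = 90.00°
∠(j16.3 + 50) = arctan(16.3/50) = 18.06°
∠(j16.3 + 409) = arctan(16.3/409) = 2.28°
∠T(j16.3) = 90.00° − (18.06° + 2.28°) = 69.66°

69.7°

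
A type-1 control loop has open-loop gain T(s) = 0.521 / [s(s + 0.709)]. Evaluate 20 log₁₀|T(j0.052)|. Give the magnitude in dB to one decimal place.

|j0.052 + 0.709| = √(0.052² + 0.709²) = 0.7109
|j0.052| = 0.052
|T(j0.052)| = 0.521 / (0.7109 × 0.052) = 14.094
20 log₁₀(14.094) = 22.98 dB

23.0 dB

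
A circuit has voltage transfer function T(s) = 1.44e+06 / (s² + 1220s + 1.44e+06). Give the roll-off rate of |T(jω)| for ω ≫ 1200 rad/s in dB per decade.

With 0 zeros and 2 poles, the high-frequency asymptotic slope is 20 × (0 − 2) = -40 dB/decade.

-40 dB/decade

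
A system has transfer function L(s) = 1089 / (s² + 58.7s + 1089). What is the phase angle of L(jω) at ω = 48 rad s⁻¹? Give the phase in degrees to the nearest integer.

∠[(j48)² + 58.7(j48) + 1089] = ∠[-1215 + j2817.6] = 113.33°
∠L(j48) = −113.33° = -113.33°

-113 deg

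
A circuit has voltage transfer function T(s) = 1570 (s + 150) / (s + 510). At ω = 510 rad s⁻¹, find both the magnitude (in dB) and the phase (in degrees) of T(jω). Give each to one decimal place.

|T| = 61.3 dB, ∠T = 28.6°

|j510 + 150| = √(510² + 150²) = 531.6
|j510 + 510| = √(510² + 510²) = 721.2
|T(j510)| = 1570 × 531.6 / 721.2 = 1157.2
20 log₁₀(1157.2) = 61.27 dB
∠(j510 + 150) = arctan(510/150) = 73.61°
∠(j510 + 510) = arctan(510/510) = 45.00°
∠T(j510) = 73.61° − 45.00° = 28.61°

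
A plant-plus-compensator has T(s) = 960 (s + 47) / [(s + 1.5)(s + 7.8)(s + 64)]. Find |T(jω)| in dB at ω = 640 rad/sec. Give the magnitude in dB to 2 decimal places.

-52.62 dB

|j640 + 47| = √(640² + 47²) = 641.7
|j640 + 1.5| = √(640² + 1.5²) = 640
|j640 + 7.8| = √(640² + 7.8²) = 640
|j640 + 64| = √(640² + 64²) = 643.2
|T(j640)| = 960 × 641.7 / (640 × 640 × 643.2) = 0.0023382
20 log₁₀(0.0023382) = -52.622 dB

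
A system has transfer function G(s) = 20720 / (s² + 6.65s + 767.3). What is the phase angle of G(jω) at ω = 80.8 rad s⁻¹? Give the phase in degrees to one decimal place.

∠[(j80.8)² + 6.65(j80.8) + 767.3] = ∠[-5761.3 + j537.32] = 174.67°
∠G(j80.8) = −174.67° = -174.67°

-174.7 deg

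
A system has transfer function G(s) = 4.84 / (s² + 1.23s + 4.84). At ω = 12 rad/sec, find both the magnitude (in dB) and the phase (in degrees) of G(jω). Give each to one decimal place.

|(j12)² + 1.23(j12) + 4.84| = |-139.16 + j14.76| = 139.9
|G(j12)| = 4.84 / 139.9 = 0.034586
20 log₁₀(0.034586) = -29.22 dB
∠[(j12)² + 1.23(j12) + 4.84] = ∠[-139.16 + j14.76] = 173.95°
∠G(j12) = −173.95° = -173.95°

|G| = -29.2 dB, ∠G = -173.9°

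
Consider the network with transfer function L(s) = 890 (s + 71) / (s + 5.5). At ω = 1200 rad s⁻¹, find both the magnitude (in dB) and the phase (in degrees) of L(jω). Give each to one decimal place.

|j1200 + 71| = √(1200² + 71²) = 1202
|j1200 + 5.5| = √(1200² + 5.5²) = 1200
|L(j1200)| = 890 × 1202 / 1200 = 891.55
20 log₁₀(891.55) = 59.00 dB
∠(j1200 + 71) = arctan(1200/71) = 86.61°
∠(j1200 + 5.5) = arctan(1200/5.5) = 89.74°
∠L(j1200) = 86.61° − 89.74° = -3.12°

|L| = 59.0 dB, ∠L = -3.1 deg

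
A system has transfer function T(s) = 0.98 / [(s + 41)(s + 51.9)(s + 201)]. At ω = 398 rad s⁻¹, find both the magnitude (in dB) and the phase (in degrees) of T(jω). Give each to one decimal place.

|T| = -157.3 dB, ∠T = -229.9°

|j398 + 41| = √(398² + 41²) = 400.1
|j398 + 51.9| = √(398² + 51.9²) = 401.4
|j398 + 201| = √(398² + 201²) = 445.9
|T(j398)| = 0.98 / (400.1 × 401.4 × 445.9) = 1.3687e-08
20 log₁₀(1.3687e-08) = -157.27 dB
∠(j398 + 41) = arctan(398/41) = 84.12°
∠(j398 + 51.9) = arctan(398/51.9) = 82.57°
∠(j398 + 201) = arctan(398/201) = 63.21°
∠T(j398) = − (84.12° + 82.57° + 63.21°) = -229.89°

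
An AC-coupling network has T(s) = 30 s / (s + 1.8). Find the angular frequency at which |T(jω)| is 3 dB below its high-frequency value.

1.8 rad s⁻¹

For a single-pole high-pass, the −3 dB point is at the pole: ω = 1.8 rad s⁻¹.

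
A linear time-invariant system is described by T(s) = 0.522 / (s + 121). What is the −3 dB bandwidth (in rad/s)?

For a single-pole low-pass, the −3 dB point is at the pole: ω = 121 rad/s.

121 rad/s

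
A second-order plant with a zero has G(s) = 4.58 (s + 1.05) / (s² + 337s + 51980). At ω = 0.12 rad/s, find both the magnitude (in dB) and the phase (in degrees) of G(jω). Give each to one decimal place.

|j0.12 + 1.05| = √(0.12² + 1.05²) = 1.057
|(j0.12)² + 337(j0.12) + 51980| = |51980 + j40.44| = 5.198e+04
|G(j0.12)| = 4.58 × 1.057 / 5.198e+04 = 9.3119e-05
20 log₁₀(9.3119e-05) = -80.62 dB
∠(j0.12 + 1.05) = arctan(0.12/1.05) = 6.52°
∠[(j0.12)² + 337(j0.12) + 51980] = ∠[51980 + j40.44] = 0.04°
∠G(j0.12) = 6.52° − 0.04° = 6.48°

|G| = -80.6 dB, ∠G = 6.5°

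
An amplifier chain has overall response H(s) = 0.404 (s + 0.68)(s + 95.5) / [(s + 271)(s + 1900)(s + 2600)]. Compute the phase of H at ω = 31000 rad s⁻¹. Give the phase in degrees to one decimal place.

-81.4°

∠(j31000 + 0.68) = arctan(31000/0.68) = 90.00°
∠(j31000 + 95.5) = arctan(31000/95.5) = 89.82°
∠(j31000 + 271) = arctan(31000/271) = 89.50°
∠(j31000 + 1900) = arctan(31000/1900) = 86.49°
∠(j31000 + 2600) = arctan(31000/2600) = 85.21°
∠H(j31000) = 90.00° + 89.82° − (89.50° + 86.49° + 85.21°) = -81.38°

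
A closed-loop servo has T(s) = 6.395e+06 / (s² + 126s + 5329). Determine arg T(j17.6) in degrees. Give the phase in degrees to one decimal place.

∠[(j17.6)² + 126(j17.6) + 5329] = ∠[5019.2 + j2217.6] = 23.84°
∠T(j17.6) = −23.84° = -23.84°

-23.8°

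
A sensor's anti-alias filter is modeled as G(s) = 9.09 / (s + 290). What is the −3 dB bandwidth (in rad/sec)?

290 rad/sec

For a single-pole low-pass, the −3 dB point is at the pole: ω = 290 rad/sec.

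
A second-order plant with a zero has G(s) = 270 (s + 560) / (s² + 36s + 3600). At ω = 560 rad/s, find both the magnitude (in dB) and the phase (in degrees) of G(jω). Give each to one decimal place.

|G| = -3.2 dB, ∠G = -131.3°

|j560 + 560| = √(560² + 560²) = 792
|(j560)² + 36(j560) + 3600| = |-3.1e+05 + j20160| = 3.107e+05
|G(j560)| = 270 × 792 / 3.107e+05 = 0.68832
20 log₁₀(0.68832) = -3.24 dB
∠(j560 + 560) = arctan(560/560) = 45.00°
∠[(j560)² + 36(j560) + 3600] = ∠[-3.1e+05 + j20160] = 176.28°
∠G(j560) = 45.00° − 176.28° = -131.28°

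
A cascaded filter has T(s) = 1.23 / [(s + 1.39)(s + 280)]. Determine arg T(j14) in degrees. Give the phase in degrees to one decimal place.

∠(j14 + 1.39) = arctan(14/1.39) = 84.33°
∠(j14 + 280) = arctan(14/280) = 2.86°
∠T(j14) = − (84.33° + 2.86°) = -87.19°

-87.2 deg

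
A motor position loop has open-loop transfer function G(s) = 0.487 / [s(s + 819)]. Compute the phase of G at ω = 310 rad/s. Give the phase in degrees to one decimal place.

-110.7 deg

∠(j310 + 819) = arctan(310/819) = 20.73°
∠(j310) = 90.00°
∠G(j310) = − (20.73° + 90.00°) = -110.73°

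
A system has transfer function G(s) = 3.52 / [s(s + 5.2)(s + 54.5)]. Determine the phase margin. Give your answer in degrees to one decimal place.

89.9°

Gain crossover: |G(jω)| = 1 at ω ≈ 0.0124 rad s⁻¹.
∠G(j0.0124) = −90° − arctan(0.0124/5.2) − arctan(0.0124/54.5) ≈ -90.15°
PM = 180° + (-90.15°) = 89.85°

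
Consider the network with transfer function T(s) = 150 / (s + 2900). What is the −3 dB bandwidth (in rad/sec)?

For a single-pole low-pass, the −3 dB point is at the pole: ω = 2900 rad/sec.

2900 rad/sec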